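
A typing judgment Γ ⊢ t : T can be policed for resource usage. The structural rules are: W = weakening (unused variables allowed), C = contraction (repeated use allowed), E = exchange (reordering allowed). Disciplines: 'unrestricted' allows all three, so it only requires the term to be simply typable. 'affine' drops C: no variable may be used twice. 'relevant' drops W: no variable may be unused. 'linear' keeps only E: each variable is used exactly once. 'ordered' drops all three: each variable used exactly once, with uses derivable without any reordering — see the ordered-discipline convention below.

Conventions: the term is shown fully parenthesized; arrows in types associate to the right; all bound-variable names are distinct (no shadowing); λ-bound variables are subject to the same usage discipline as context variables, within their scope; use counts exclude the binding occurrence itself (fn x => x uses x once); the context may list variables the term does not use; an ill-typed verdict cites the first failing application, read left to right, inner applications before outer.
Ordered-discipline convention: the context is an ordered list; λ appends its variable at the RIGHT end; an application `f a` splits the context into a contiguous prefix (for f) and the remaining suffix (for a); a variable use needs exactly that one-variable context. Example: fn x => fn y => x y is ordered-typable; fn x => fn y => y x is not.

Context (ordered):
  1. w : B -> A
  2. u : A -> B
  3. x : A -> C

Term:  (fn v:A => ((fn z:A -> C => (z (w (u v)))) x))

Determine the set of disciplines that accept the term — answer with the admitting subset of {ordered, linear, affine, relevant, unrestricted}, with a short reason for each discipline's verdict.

accepted by: linear, affine, relevant, unrestricted
usage: w: 1×; u: 1×; x: 1×; v (bound): 1×; z (bound): 1×
order of uses: z, w, u, v, x
typing: well-typed — term : A -> C
ordered ✗ (no ordered split (uses run z, w, u, v, x))
linear ✓ (w, u, x, v, z: one use apiece)
affine ✓ (w, u, x, v, z: no repeats, contraction unneeded)
relevant ✓ (at least one use each (w, u, x, v, z))
unrestricted ✓ (typability at A -> C is all that's needed)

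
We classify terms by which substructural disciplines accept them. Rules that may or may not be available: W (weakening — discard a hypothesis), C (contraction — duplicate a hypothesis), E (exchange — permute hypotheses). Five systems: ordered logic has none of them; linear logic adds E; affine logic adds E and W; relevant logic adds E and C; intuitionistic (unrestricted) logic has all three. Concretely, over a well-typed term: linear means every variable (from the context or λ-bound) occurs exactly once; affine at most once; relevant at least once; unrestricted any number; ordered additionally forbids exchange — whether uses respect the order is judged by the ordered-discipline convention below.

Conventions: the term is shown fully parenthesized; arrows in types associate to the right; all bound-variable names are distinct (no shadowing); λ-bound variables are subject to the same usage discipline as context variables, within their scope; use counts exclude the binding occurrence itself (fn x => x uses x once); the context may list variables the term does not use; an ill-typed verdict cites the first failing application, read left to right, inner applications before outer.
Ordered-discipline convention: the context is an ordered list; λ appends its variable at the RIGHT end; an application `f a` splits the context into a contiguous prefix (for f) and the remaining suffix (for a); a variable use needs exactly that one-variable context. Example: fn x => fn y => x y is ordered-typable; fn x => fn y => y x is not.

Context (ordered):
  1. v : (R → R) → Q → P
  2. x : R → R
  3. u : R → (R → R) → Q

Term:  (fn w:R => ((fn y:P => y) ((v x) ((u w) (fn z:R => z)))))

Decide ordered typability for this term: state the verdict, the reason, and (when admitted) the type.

yes — v, x, u, w, y, z once each; derivable with no W/C/E; term : R → P
counts: v=1, x=1, u=1, w [bound]=1, y [bound]=1, z [bound]=1
order of uses: y, v, x, u, w, z
typing: well-typed at R → P
per-discipline verdicts: ordered ✓; linear ✓; affine ✓; relevant ✓; unrestricted ✓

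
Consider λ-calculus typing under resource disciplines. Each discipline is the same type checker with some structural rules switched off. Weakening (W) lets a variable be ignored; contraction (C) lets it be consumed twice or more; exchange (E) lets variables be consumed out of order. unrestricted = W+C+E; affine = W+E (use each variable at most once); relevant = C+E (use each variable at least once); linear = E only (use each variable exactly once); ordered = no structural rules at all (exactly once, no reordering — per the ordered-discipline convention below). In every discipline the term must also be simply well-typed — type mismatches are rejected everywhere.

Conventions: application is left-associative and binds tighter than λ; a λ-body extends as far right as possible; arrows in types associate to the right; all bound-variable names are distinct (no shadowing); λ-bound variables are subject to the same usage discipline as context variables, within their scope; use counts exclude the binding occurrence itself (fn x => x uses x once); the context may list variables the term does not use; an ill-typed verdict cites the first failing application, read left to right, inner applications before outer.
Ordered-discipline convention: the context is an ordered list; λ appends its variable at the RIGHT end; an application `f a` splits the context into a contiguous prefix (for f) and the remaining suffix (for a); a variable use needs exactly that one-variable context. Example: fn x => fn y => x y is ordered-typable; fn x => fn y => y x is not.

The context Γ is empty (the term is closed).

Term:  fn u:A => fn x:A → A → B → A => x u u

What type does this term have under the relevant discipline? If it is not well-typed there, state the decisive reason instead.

term : A → (A → A → B → A) → B → A
usage: u (λ-bound) ×2; x (λ-bound) ×1
uses in reading order: x, u, u
typing: ✓ — A → (A → A → B → A) → B → A
all disciplines: ordered ✗; linear ✗; affine ✗; relevant ✓; unrestricted ✓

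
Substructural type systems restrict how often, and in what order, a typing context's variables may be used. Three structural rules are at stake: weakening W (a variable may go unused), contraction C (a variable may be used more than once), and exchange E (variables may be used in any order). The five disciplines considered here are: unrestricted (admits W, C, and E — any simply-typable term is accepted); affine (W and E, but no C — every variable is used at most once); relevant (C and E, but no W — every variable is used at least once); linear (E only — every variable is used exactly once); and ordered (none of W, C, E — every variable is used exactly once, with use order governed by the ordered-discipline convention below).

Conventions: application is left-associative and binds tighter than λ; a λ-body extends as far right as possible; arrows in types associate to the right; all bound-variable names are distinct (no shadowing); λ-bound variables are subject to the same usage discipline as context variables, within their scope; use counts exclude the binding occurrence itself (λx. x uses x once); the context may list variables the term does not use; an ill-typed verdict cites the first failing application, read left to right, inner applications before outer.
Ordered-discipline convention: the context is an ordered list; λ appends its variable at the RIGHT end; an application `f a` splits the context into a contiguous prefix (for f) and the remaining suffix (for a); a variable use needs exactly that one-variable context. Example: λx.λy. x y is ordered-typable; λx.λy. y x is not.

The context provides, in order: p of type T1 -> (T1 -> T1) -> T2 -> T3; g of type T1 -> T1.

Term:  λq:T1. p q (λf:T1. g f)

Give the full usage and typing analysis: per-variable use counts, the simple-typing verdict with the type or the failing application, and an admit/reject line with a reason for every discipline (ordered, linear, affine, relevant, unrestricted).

variable uses: p ×1, g ×1, q [bound] ×1, f [bound] ×1
use order (left to right): p, q, g, f
typing: ✓ — T1 -> T2 -> T3
ordered: ✗, no ordered split (uses run p, q, g, f)
linear: ✓, each of p, g, q, f used exactly once
affine: ✓, p, g, q, f: no repeats, contraction unneeded
relevant: ✓, at least one use each (p, g, q, f)
unrestricted: ✓, well-typed at T1 -> T2 -> T3; no restrictions here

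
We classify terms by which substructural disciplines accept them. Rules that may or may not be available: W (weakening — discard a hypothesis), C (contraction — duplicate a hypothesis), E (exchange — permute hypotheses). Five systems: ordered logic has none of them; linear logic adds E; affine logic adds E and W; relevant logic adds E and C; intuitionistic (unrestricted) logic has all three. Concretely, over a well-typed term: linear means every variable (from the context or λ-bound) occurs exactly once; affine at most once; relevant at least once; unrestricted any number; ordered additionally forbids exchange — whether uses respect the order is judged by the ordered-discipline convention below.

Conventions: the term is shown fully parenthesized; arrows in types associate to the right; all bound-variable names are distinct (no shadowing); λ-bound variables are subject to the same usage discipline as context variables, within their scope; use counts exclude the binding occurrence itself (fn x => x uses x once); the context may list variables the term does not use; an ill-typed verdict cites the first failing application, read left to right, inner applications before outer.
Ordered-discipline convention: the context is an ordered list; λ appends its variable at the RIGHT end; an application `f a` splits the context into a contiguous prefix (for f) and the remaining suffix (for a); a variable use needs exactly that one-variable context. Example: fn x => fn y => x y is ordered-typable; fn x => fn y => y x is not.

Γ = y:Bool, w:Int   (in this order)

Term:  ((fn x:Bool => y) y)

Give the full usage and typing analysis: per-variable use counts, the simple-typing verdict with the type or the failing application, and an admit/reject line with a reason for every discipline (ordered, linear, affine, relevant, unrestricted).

use counts: y: 2×, w: 0×, x [bound]: 0×
use order (left to right): y, y
typing: the term checks, with type Bool
ordered: ✗ — needs contraction — y ×2; unused: w, x — weakening required
linear: ✗ — needs contraction — y ×2; unused: w, x — weakening required
affine: ✗ — needs contraction — y ×2
relevant: ✗ — unused: w, x — weakening required
unrestricted: ✓ — simply typable at Bool; W, C, E all held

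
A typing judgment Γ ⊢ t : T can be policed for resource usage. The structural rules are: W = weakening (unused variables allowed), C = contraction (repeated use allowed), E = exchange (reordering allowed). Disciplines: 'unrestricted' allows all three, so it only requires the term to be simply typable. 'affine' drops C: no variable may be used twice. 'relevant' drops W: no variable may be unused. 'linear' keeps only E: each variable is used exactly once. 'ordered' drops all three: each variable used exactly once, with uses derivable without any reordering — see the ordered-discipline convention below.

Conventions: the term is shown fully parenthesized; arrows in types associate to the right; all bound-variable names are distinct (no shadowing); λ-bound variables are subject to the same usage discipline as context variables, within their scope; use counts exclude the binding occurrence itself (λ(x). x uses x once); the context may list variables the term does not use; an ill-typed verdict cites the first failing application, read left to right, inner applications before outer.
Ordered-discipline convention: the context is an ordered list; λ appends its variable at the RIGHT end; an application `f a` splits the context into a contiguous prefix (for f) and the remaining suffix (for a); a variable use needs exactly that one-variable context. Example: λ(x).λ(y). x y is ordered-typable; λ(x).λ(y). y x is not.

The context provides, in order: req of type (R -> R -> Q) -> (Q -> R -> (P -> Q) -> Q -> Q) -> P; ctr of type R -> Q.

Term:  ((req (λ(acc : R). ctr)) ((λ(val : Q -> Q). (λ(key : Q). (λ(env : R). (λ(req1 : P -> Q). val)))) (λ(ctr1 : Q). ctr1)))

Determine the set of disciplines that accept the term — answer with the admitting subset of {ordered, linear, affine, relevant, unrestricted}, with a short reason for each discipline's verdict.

admitting disciplines: affine, unrestricted
usage: req=1; ctr=1; acc (bound)=0; val (bound)=1; key (bound)=0; env (bound)=0; req1 (bound)=0; ctr1 (bound)=1
left-to-right use order: req, ctr, val, ctr1
typing: ✓ — P
ordered: ✗, needs weakening: acc, key, env, req1 unused
linear: ✗, needs weakening: acc, key, env, req1 unused
affine: ✓, none of req, ctr, acc, val, key, env, req1, ctr1 used more than once
relevant: ✗, needs weakening: acc, key, env, req1 unused
unrestricted: ✓, type-checks (P) and nothing is barred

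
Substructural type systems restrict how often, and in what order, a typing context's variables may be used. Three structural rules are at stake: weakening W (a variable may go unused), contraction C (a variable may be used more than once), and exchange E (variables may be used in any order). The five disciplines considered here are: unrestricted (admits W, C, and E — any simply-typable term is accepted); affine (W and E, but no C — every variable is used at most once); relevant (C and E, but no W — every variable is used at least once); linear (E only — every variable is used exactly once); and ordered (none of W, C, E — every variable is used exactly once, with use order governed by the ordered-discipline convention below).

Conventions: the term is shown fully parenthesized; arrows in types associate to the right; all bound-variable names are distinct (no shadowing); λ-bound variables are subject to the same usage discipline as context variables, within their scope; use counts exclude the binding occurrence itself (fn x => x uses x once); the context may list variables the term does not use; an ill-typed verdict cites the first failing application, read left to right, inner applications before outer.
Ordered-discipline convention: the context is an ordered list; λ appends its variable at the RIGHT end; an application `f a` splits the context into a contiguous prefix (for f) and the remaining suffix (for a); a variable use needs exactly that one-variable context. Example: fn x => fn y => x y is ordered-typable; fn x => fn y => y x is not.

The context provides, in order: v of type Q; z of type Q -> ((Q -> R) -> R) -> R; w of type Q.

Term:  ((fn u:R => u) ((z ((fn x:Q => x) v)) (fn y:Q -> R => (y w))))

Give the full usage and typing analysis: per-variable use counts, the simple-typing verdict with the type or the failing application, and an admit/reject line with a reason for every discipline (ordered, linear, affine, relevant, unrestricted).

counts: v=1, z=1, w=1, u (bound)=1, x (bound)=1, y (bound)=1
use order (left to right): u, z, x, v, y, w
typing: the term checks, with type R
ordered: ✗, no contiguous prefix/suffix split fits u, z, x, v, y, w
linear: ✓, exactly-once usage across v, z, w, u, x, y
affine: ✓, no duplicate uses among v, z, w, u, x, y
relevant: ✓, every one of v, z, w, u, x, y appears
unrestricted: ✓, well-typed at R; no restrictions here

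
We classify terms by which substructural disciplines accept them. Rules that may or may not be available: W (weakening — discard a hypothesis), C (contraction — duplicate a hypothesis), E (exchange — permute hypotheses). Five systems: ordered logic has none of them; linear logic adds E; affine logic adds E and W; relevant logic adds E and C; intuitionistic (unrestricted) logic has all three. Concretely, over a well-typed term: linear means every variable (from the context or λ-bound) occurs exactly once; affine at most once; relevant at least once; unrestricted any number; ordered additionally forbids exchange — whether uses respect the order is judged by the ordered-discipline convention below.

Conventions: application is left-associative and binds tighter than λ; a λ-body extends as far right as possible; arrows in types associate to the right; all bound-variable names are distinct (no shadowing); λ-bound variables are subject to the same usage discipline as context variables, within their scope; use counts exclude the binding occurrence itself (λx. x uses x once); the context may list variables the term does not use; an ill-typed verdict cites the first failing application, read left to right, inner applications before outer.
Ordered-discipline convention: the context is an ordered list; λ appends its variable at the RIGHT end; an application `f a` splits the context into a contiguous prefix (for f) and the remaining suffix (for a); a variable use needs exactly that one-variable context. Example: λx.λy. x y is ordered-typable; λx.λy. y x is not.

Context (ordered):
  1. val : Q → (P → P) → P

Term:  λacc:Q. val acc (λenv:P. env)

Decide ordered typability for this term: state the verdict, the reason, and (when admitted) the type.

yes — val, acc, env once each; derivable with no W/C/E; term : Q → P
variable uses: val ×1; acc (bound) ×1; env (bound) ×1
left-to-right use order: val, acc, env
typing: ✓ — Q → P
summary: ordered ✓, linear ✓, affine ✓, relevant ✓, unrestricted ✓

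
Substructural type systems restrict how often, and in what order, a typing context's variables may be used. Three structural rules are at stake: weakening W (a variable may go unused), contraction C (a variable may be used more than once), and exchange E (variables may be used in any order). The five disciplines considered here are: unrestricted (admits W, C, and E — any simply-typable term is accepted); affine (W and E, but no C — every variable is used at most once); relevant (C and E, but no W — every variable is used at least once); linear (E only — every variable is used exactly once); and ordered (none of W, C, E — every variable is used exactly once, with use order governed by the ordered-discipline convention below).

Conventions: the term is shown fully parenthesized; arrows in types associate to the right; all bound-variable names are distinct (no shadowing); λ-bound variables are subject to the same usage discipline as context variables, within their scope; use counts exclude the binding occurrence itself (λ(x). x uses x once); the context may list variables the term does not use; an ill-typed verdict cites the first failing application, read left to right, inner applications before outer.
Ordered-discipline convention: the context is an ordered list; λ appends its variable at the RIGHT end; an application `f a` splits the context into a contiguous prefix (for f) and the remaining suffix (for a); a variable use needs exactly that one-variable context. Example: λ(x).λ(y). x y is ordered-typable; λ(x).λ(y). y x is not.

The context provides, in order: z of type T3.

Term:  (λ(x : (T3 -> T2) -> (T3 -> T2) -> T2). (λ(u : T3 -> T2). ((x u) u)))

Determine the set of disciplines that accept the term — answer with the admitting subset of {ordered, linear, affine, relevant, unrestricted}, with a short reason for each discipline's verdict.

admitted in: unrestricted
use counts: z: 0×; x (λ-bound): 1×; u (λ-bound): 2×
use order (left to right): x, u, u
typing: the term checks, with type ((T3 -> T2) -> (T3 -> T2) -> T2) -> (T3 -> T2) -> T2
ordered: ✗, repeated use of u ×2; z never used (weakening)
linear: ✗, repeated use of u ×2; z never used (weakening)
affine: ✗, repeated use of u ×2
relevant: ✗, z never used (weakening)
unrestricted: ✓, simply typable at ((T3 -> T2) -> (T3 -> T2) -> T2) -> (T3 -> T2) -> T2; W, C, E all held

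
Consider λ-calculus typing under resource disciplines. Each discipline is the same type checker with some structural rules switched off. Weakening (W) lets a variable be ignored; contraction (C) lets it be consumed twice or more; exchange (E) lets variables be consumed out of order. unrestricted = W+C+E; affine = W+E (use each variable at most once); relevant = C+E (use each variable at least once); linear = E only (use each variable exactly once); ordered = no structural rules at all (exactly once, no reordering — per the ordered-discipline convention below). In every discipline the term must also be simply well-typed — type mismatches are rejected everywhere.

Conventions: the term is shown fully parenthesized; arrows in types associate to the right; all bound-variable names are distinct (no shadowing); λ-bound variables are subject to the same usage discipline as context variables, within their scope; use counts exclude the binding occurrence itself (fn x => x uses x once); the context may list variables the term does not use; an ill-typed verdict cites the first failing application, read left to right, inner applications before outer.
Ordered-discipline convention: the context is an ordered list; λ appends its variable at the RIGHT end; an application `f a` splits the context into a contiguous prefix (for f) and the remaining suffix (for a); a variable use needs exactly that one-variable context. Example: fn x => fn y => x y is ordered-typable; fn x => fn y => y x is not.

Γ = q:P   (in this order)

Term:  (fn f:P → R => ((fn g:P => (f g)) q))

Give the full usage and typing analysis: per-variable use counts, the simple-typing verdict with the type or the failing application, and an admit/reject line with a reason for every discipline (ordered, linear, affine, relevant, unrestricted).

counts: q: 1; f (bound): 1; g (bound): 1
order of uses: f, g, q
typing: well-typed at (P → R) → R
ordered: ✗ — no ordered split (uses run f, g, q)
linear: ✓ — exactly-once usage across q, f, g
affine: ✓ — no duplicate uses among q, f, g
relevant: ✓ — at least one use each (q, f, g)
unrestricted: ✓ — typability at (P → R) → R is all that's needed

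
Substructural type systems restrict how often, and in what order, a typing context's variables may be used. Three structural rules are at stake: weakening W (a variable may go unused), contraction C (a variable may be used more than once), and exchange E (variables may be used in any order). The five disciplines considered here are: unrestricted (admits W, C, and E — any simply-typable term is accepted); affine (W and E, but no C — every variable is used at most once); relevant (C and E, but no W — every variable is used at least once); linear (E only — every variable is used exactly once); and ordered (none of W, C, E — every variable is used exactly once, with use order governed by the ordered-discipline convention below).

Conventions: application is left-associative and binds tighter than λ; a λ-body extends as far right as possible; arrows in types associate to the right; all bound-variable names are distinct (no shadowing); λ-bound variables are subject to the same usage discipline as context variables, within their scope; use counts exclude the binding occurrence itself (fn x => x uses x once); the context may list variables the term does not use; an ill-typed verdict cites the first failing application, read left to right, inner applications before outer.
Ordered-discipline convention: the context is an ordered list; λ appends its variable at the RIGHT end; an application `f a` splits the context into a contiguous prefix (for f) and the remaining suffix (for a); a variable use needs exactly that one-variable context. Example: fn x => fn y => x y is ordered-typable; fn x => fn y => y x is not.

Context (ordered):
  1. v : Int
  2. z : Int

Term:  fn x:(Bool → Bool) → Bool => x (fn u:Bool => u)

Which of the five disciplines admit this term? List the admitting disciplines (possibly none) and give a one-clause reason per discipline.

accepted by: affine, unrestricted
use counts: v=0, z=0, x (λ-bound)=1, u (λ-bound)=1
uses in reading order: x, u
typing: well-typed — term : ((Bool → Bool) → Bool) → Bool
ordered: ✗ — needs weakening: v, z unused
linear: ✗ — needs weakening: v, z unused
affine: ✓ — at most one use each (v, z, x, u)
relevant: ✗ — needs weakening: v, z unused
unrestricted: ✓ — type-checks (((Bool → Bool) → Bool) → Bool) and nothing is barred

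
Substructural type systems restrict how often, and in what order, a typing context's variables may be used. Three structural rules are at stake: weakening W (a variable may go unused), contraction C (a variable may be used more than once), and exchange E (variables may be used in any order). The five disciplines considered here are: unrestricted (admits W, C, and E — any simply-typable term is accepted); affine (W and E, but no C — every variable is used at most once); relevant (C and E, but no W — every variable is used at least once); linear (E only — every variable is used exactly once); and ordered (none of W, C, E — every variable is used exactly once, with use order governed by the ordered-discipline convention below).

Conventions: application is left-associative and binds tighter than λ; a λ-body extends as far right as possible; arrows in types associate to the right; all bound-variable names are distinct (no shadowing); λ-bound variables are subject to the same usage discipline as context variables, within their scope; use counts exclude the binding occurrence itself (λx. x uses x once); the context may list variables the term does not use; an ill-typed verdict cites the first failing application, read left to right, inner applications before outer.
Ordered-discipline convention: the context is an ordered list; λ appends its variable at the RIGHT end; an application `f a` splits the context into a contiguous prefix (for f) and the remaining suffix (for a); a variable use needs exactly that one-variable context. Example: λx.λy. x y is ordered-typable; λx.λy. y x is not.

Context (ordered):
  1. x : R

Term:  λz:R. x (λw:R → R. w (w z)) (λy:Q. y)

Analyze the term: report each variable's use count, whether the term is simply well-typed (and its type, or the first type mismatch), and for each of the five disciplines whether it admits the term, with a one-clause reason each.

use counts: x: 1; z (λ-bound): 1; w (λ-bound): 2; y (λ-bound): 1
order of uses: x, w, w, z, y
typing: ill-typed: non-function type R applied to an argument
ordered: ✗ — the type mismatch rejects it
linear: ✗ — not simply typable
affine: ✗ — fails simple typing
relevant: ✗ — a type mismatch blocks all five
unrestricted: ✗ — the type mismatch rejects it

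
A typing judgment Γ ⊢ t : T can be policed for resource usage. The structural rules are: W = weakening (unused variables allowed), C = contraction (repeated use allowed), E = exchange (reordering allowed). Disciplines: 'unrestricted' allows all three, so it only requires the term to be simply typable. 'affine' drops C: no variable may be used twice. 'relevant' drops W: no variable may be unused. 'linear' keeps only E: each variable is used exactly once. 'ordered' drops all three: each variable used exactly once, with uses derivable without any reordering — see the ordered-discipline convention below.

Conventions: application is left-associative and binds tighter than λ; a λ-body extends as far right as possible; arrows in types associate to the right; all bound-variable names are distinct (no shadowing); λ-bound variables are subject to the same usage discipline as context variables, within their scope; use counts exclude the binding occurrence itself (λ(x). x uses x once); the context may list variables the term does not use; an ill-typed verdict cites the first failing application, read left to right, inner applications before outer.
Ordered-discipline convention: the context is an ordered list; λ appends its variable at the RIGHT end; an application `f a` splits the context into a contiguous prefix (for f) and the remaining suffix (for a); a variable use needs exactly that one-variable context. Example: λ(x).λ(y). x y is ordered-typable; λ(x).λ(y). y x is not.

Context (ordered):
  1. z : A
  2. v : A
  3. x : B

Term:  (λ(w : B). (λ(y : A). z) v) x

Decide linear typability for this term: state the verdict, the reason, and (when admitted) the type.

no — w, y left unused
variable uses: z: 1×; v: 1×; x: 1×; w [bound]: 0×; y [bound]: 0×
order of uses: z, v, x
typing: well-typed at A
all disciplines: ordered ✗, linear ✗, affine ✓, relevant ✗, unrestricted ✓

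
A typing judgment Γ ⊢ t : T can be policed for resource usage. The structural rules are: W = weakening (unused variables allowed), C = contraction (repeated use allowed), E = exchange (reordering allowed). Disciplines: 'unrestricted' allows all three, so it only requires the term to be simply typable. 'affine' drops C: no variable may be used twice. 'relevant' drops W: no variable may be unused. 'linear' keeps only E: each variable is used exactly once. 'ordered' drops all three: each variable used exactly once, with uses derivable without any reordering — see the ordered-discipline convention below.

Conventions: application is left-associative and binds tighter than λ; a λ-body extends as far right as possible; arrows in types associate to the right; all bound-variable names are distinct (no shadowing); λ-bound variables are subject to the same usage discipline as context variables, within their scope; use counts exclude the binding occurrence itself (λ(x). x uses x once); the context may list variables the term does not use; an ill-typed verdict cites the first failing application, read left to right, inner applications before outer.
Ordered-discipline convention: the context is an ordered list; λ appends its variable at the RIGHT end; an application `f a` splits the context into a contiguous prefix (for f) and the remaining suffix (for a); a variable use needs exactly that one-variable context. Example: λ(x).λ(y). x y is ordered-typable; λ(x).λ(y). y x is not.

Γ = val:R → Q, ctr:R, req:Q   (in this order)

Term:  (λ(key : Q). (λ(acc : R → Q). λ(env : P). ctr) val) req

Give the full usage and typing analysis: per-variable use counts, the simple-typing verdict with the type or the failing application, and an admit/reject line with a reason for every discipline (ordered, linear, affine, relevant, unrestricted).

usage: val: 1×, ctr: 1×, req: 1×, key [bound]: 0×, acc [bound]: 0×, env [bound]: 0×
order of uses: ctr, val, req
typing: the term checks, with type P → R
ordered ✗ (unused: key, acc, env — weakening required)
linear ✗ (unused: key, acc, env — weakening required)
affine ✓ (none of val, ctr, req, key, acc, env used more than once)
relevant ✗ (unused: key, acc, env — weakening required)
unrestricted ✓ (type-checks (P → R) and nothing is barred)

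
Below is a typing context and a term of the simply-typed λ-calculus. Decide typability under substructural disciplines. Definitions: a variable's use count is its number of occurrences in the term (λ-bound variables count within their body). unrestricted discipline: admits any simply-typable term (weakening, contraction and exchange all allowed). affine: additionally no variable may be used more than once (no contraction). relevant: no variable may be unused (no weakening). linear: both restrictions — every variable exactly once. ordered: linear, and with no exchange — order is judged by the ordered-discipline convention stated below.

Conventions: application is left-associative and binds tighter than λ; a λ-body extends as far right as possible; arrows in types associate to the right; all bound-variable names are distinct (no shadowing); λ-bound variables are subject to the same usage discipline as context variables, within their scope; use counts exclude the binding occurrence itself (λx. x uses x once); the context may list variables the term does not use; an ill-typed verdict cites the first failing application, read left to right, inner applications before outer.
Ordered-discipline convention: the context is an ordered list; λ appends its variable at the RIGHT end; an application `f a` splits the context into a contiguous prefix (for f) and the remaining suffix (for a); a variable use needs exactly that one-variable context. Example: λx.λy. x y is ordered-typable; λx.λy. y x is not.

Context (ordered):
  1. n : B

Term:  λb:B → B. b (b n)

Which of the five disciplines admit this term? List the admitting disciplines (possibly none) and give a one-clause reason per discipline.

admitting disciplines: relevant, unrestricted
variable uses: n ×1; b (λ-bound) ×2
use order (left to right): b, b, n
typing: well-typed at (B → B) → B
ordered: ✗ — needs contraction — b ×2
linear: ✗ — needs contraction — b ×2
affine: ✗ — needs contraction — b ×2
relevant: ✓ — every one of n, b appears
unrestricted: ✓ — typability at (B → B) → B is all that's needed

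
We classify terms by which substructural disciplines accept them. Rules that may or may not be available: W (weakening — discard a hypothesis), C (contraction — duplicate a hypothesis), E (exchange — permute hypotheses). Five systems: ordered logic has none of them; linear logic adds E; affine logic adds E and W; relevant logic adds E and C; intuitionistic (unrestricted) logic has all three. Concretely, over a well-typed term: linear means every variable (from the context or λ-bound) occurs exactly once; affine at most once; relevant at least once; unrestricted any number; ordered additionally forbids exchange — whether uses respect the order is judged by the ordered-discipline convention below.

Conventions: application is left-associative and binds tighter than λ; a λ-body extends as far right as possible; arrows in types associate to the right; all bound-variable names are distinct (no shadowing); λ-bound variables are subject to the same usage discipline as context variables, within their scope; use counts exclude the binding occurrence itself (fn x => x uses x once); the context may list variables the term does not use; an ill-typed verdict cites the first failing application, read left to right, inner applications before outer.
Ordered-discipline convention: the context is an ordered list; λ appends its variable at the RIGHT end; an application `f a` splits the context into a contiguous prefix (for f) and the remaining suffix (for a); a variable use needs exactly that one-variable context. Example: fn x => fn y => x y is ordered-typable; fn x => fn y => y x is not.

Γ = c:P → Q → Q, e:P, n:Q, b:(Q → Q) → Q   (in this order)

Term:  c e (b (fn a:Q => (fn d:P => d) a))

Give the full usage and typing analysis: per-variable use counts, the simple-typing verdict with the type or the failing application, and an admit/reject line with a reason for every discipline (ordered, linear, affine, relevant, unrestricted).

usage: c ×1; e ×1; n ×0; b ×1; a (bound) ×1; d (bound) ×1
order of uses: c, e, b, d, a
typing: ill-typed: a function awaiting P gets Q
ordered ✗ (not simply typable)
linear ✗ (fails simple typing)
affine ✗ (a type mismatch blocks all five)
relevant ✗ (the type mismatch rejects it)
unrestricted ✗ (not simply typable)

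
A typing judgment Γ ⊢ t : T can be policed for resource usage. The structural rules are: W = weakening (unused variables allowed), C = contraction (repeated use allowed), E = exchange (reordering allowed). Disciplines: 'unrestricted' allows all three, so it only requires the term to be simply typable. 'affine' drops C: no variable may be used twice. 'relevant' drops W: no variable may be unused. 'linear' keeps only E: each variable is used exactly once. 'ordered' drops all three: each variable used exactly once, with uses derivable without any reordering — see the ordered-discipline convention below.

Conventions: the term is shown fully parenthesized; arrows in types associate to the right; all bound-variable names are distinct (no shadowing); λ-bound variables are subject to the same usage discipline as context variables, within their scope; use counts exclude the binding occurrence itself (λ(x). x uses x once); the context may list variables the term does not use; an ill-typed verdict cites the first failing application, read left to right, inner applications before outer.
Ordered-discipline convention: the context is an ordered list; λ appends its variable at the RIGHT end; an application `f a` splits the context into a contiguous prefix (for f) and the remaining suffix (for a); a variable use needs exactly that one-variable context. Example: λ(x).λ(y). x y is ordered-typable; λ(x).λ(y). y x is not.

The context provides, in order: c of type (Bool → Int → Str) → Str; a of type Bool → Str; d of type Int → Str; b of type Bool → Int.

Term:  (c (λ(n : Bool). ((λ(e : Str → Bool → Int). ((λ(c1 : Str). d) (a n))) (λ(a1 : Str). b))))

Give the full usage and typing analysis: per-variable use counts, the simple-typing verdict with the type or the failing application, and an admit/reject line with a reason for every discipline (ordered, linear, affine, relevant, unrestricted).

counts: c: 1×; a: 1×; d: 1×; b: 1×; n [bound]: 1×; e [bound]: 0×; c1 [bound]: 0×; a1 [bound]: 0×
order of uses: c, d, a, n, b
typing: well-typed — term : Str
ordered ✗ (e, c1, a1 never used (weakening))
linear ✗ (e, c1, a1 never used (weakening))
affine ✓ (none of c, a, d, b, n, e, c1, a1 used more than once)
relevant ✗ (e, c1, a1 never used (weakening))
unrestricted ✓ (typability at Str is all that's needed)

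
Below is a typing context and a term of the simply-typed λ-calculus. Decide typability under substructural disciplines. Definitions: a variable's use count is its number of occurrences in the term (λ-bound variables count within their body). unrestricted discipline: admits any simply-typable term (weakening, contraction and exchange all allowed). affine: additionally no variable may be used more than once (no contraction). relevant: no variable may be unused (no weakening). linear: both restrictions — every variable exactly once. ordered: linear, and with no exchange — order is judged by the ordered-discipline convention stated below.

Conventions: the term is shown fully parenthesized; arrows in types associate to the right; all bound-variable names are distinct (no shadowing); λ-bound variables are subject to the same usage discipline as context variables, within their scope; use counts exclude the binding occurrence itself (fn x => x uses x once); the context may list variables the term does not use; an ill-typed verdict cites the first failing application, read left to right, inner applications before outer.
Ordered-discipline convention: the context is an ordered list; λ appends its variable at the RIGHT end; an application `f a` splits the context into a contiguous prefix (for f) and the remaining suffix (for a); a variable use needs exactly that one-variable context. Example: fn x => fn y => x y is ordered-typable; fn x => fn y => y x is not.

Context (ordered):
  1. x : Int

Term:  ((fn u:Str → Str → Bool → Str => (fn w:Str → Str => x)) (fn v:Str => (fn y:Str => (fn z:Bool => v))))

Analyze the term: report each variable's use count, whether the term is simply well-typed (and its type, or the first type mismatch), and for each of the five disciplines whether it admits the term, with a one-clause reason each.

use counts: x ×1, u (bound) ×0, w (bound) ×0, v (bound) ×1, y (bound) ×0, z (bound) ×0
left-to-right use order: x, v
typing: well-typed at (Str → Str) → Int
ordered: ✗ — u, w, y, z left unused
linear: ✗ — u, w, y, z left unused
affine: ✓ — at most one use each (x, u, w, v, y, z)
relevant: ✗ — u, w, y, z left unused
unrestricted: ✓ — simply typable at (Str → Str) → Int; W, C, E all held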